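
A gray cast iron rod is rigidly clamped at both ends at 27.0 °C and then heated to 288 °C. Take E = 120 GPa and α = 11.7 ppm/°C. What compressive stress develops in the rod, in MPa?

366 MPa

ΔT = 261.0 K. Constrained thermal stress σ = E·α·ΔT = 120.0×10³ MPa × 11.7×10⁻⁶ × 261.0 = 366 MPa (compressive).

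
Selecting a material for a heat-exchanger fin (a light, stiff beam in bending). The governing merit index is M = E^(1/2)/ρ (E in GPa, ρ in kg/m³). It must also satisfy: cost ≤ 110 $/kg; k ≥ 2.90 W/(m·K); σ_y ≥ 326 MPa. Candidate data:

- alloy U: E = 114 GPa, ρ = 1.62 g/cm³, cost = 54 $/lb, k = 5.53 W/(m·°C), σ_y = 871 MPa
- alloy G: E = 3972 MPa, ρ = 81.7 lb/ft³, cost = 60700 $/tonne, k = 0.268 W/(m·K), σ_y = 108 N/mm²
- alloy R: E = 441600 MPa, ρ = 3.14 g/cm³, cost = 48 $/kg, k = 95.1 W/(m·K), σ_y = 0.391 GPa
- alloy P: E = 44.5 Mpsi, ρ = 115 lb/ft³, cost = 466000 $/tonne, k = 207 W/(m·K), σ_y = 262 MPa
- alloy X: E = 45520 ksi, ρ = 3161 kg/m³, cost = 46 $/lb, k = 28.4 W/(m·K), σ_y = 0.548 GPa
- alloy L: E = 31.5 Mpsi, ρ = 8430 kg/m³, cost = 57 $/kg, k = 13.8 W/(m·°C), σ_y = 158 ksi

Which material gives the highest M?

Screen on constraints: cost ≤ 110 $/kg; k ≥ 2.90 W/(m·K); σ_y ≥ 326 MPa. Survivors: alloy R, alloy X, alloy L.
Normalizing units and computing the index:
  alloy R: E = 441.6 GPa, ρ = 3140 kg/m³
  alloy X: E = 313.8 GPa, ρ = 3161 kg/m³
  alloy L: E = 217.2 GPa, ρ = 8430 kg/m³
  alloy R: M = 6.69×10⁻³
  alloy X: M = 5.60×10⁻³
  alloy L: M = 1.75×10⁻³
Alloy R ranks first.

alloy R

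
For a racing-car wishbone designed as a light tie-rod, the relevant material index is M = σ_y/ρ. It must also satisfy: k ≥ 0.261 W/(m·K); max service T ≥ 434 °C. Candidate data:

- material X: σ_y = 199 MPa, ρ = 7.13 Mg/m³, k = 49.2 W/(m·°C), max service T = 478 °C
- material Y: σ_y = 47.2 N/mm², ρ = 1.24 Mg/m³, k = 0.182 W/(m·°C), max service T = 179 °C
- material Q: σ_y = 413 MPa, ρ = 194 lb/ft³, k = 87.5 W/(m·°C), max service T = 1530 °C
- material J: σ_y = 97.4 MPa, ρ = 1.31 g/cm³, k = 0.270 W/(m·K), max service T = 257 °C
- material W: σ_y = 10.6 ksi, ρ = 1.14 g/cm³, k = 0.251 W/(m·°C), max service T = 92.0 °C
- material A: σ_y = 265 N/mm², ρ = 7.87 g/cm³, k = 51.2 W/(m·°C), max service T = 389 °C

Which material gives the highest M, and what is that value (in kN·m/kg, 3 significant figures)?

material Q, M = 133 kN·m/kg

Screen on constraints: k ≥ 0.261 W/(m·K); max service T ≥ 434 °C. Survivors: material X, material Q.
Putting every candidate on a common basis:
  material X: σ_y = 199.0 MPa, ρ = 7130 kg/m³
  material Q: σ_y = 413.0 MPa, ρ = 3108 kg/m³
  material Q: M = 133 kN·m/kg
  material X: M = 27.9 kN·m/kg
Material Q ranks first.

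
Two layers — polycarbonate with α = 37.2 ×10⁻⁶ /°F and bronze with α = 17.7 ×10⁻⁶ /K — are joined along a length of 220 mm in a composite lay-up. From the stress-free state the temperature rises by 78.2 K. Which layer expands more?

polycarbonate: α = 37.2×10⁻⁶/°F × 9/5 = 67.0×10⁻⁶/K.
α(polycarbonate) = 67.0×10⁻⁶/K vs α(bronze) = 17.7×10⁻⁶/K.
Higher α expands more for the same ΔT: polycarbonate.

polycarbonate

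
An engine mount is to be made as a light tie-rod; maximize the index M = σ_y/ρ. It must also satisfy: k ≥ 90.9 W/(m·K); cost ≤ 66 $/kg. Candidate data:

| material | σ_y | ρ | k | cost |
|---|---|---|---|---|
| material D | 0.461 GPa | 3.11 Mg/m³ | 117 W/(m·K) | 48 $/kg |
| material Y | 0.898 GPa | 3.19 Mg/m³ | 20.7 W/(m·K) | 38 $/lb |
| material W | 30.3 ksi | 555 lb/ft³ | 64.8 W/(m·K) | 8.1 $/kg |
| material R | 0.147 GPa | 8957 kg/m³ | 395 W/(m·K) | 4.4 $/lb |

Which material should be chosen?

Screen on constraints: k ≥ 90.9 W/(m·K); cost ≤ 66 $/kg. Survivors: material D, material R.
In SI units:
  material D: σ_y = 461.0 MPa, ρ = 3110 kg/m³
  material R: σ_y = 147.0 MPa, ρ = 8957 kg/m³
  material D: M = 148 kN·m/kg
  material R: M = 16.4 kN·m/kg
The maximum is for material D.

material D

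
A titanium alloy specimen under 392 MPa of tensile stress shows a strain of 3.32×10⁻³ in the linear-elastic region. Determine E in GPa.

E = σ/ε = 392 MPa / 3.32×10⁻³ = 118100 MPa = 118 GPa.

118 GPa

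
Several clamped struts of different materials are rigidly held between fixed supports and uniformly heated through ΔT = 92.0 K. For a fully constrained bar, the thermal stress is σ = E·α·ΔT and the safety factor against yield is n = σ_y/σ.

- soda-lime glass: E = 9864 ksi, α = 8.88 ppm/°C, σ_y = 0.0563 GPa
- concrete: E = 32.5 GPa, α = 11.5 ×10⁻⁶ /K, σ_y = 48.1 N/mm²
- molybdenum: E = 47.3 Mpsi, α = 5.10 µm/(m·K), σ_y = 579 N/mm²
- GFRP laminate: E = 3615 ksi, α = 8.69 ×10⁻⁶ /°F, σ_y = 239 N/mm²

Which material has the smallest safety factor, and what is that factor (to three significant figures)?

soda-lime glass, n = 1.01

In consistent units (E in GPa, α in ×10⁻⁶/K, σ_y in MPa):
  soda-lime glass: E = 68.01, α = 8.88, σ_y = 56.30 → σ = 55.6 MPa, n = 1.01
  concrete: E = 32.50, α = 11.5, σ_y = 48.10 → σ = 34.4 MPa, n = 1.40
  molybdenum: E = 326.1, α = 5.10, σ_y = 579.0 → σ = 153 MPa, n = 3.78
  GFRP laminate: E = 24.92, α = 15.6, σ_y = 239.0 → σ = 35.9 MPa, n = 6.66
Smallest n: soda-lime glass with n = 1.01.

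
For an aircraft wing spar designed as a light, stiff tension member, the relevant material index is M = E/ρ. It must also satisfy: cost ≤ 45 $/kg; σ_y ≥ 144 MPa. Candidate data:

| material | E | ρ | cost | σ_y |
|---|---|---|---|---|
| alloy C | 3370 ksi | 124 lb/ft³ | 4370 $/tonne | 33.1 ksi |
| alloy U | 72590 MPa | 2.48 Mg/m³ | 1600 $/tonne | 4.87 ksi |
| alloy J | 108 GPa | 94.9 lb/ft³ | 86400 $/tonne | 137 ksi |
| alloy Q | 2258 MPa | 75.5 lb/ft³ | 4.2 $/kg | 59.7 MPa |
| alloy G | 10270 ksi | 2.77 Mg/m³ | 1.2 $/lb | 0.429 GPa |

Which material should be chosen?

alloy G

Screen on constraints: cost ≤ 45 $/kg; σ_y ≥ 144 MPa. Survivors: alloy C, alloy G.
In SI units:
  alloy C: E = 23.24 GPa, ρ = 1986 kg/m³
  alloy G: E = 70.81 GPa, ρ = 2770 kg/m³
  alloy G: M = 25.6 MN·m/kg
  alloy C: M = 11.7 MN·m/kg
Alloy G ranks first.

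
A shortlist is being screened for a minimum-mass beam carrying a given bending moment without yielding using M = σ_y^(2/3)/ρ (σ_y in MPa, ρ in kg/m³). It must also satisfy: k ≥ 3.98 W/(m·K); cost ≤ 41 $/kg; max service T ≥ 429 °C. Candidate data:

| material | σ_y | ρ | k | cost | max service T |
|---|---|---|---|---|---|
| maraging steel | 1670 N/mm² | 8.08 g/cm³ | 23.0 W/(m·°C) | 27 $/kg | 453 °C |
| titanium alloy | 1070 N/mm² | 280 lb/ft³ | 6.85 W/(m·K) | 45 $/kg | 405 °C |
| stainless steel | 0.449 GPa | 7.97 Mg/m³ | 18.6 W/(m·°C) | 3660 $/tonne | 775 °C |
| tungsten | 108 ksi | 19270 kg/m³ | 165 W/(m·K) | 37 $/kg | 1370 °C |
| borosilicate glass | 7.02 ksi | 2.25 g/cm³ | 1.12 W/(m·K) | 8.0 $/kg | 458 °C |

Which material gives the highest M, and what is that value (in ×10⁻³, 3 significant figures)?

maraging steel, M = 17.4×10⁻³

Screen on constraints: k ≥ 3.98 W/(m·K); cost ≤ 41 $/kg; max service T ≥ 429 °C. Survivors: maraging steel, stainless steel, tungsten.
Putting every candidate on a common basis:
  maraging steel: σ_y = 1670 MPa, ρ = 8080 kg/m³
  stainless steel: σ_y = 449.0 MPa, ρ = 7970 kg/m³
  tungsten: σ_y = 744.6 MPa, ρ = 19270 kg/m³
  maraging steel: M = 17.4×10⁻³
  stainless steel: M = 7.36×10⁻³
  tungsten: M = 4.26×10⁻³
Highest index: maraging steel.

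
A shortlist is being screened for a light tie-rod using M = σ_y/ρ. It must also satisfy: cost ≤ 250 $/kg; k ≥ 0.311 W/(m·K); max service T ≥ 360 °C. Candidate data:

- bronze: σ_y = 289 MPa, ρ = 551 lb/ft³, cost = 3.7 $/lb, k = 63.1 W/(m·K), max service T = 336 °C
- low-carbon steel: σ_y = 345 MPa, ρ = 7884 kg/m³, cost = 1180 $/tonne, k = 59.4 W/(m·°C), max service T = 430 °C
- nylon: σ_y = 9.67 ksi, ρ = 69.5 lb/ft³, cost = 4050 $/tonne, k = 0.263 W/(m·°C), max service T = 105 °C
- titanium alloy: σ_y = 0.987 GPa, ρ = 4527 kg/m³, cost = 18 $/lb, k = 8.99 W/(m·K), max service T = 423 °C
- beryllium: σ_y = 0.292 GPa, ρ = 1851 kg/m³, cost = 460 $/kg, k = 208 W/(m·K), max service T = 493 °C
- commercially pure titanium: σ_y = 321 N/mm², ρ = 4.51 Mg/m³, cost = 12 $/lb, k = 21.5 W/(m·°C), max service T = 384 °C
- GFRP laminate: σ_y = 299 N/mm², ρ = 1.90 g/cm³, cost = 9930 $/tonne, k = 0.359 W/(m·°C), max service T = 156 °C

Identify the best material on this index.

titanium alloy

Screen on constraints: cost ≤ 250 $/kg; k ≥ 0.311 W/(m·K); max service T ≥ 360 °C. Survivors: low-carbon steel, titanium alloy, commercially pure titanium.
In SI units:
  low-carbon steel: σ_y = 345.0 MPa, ρ = 7884 kg/m³
  titanium alloy: σ_y = 987.0 MPa, ρ = 4527 kg/m³
  commercially pure titanium: σ_y = 321.0 MPa, ρ = 4510 kg/m³
  titanium alloy: M = 218 kN·m/kg
  commercially pure titanium: M = 71.2 kN·m/kg
  low-carbon steel: M = 43.8 kN·m/kg
Titanium alloy has the largest M.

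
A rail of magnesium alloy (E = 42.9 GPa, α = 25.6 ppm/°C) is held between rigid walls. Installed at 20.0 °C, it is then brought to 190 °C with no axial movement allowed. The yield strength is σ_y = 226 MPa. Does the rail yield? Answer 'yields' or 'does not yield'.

ΔT = 170.0 K. Constrained thermal stress σ = E·α·ΔT = 42.90×10³ MPa × 25.6×10⁻⁶ × 170.0 = 187 MPa (compressive).
Compare to σ_y = 226 MPa: σ < σ_y, so it does not yield.

does not yield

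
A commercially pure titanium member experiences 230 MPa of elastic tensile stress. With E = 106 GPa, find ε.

ε = σ/E = 230 / 106000 = 2.17×10⁻³.

2.17×10⁻³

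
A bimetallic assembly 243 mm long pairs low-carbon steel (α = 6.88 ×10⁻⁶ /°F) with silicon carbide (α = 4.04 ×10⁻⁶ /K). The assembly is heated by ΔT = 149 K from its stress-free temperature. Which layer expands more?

low-carbon steel

low-carbon steel: α = 6.88×10⁻⁶/°F × 9/5 = 12.4×10⁻⁶/K.
α(low-carbon steel) = 12.4×10⁻⁶/K vs α(silicon carbide) = 4.04×10⁻⁶/K.
Higher α expands more for the same ΔT: low-carbon steel.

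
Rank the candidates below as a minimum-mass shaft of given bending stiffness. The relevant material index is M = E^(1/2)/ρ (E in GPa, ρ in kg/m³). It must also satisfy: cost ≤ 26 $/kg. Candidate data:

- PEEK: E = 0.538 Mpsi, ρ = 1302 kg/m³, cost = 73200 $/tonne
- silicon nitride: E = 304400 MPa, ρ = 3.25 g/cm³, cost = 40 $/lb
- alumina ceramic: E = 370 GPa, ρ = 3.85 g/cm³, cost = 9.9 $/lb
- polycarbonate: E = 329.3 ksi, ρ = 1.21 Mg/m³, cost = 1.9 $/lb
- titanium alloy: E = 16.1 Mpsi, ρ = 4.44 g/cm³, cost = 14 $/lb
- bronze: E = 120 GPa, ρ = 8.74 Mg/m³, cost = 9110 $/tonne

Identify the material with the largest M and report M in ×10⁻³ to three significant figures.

alumina ceramic, M = 5.00×10⁻³

Screen on constraints: cost ≤ 26 $/kg. Survivors: alumina ceramic, polycarbonate, bronze.
Normalizing units and computing the index:
  alumina ceramic: E = 370.0 GPa, ρ = 3850 kg/m³
  polycarbonate: E = 2.270 GPa, ρ = 1210 kg/m³
  bronze: E = 120.0 GPa, ρ = 8740 kg/m³
  alumina ceramic: M = 5.00×10⁻³
  bronze: M = 1.25×10⁻³
  polycarbonate: M = 1.25×10⁻³
Highest index: alumina ceramic.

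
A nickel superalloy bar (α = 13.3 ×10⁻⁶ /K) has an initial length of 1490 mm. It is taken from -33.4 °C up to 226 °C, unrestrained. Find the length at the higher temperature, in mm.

1495.1 mm

ΔT = 226 − (-33.4) = 259.4 K.
ΔL = α·L₀·ΔT = 13.3×10⁻⁶ × 1490 mm × 259.4 K = 5.14 mm.
L = L₀ + ΔL = 1490 + 5.14 = 1495.1 mm.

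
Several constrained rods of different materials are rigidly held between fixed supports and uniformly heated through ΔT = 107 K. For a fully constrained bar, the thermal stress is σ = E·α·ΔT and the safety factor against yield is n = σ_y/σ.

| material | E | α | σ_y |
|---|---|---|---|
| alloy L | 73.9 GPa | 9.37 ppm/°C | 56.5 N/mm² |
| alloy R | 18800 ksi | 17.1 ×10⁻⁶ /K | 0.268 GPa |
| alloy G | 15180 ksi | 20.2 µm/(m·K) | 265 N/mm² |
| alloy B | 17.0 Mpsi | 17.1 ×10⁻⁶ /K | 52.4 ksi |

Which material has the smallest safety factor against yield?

With everything in SI (GPa, ×10⁻⁶/K, MPa):
  alloy L: E = 73.90, α = 9.37, σ_y = 56.50 → σ = 74.1 MPa, n = 0.763
  alloy R: E = 129.6, α = 17.1, σ_y = 268.0 → σ = 237 MPa, n = 1.13
  alloy G: E = 104.7, α = 20.2, σ_y = 265.0 → σ = 226 MPa, n = 1.17
  alloy B: E = 117.2, α = 17.1, σ_y = 361.3 → σ = 214 MPa, n = 1.68
Alloy L has the lowest safety factor, n = 0.763.

alloy L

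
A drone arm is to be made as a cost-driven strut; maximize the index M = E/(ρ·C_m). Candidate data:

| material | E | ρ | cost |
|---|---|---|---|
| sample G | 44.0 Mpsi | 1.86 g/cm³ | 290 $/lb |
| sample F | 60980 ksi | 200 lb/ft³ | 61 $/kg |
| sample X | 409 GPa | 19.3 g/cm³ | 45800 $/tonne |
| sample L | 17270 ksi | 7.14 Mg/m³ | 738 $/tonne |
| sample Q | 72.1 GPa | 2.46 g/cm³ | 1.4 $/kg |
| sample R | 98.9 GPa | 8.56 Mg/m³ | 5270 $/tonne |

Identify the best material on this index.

Normalizing units and computing the index:
  sample G: E = 303.4 GPa, ρ = 1860 kg/m³, cost = 639.3 $/kg
  sample F: E = 420.4 GPa, ρ = 3204 kg/m³, cost = 61.00 $/kg
  sample X: E = 409.0 GPa, ρ = 19300 kg/m³, cost = 45.80 $/kg
  sample L: E = 119.1 GPa, ρ = 7140 kg/m³, cost = 0.7380 $/kg
  sample Q: E = 72.10 GPa, ρ = 2460 kg/m³, cost = 1.400 $/kg
  sample R: E = 98.90 GPa, ρ = 8560 kg/m³, cost = 5.270 $/kg
  sample L: M = 22.6 MN·m per $
  sample Q: M = 20.9 MN·m per $
  sample R: M = 2.19 MN·m per $
  sample F: M = 2.15 MN·m per $
  sample X: M = 0.463 MN·m per $
  sample G: M = 0.255 MN·m per $
Sample L has the largest M.

sample L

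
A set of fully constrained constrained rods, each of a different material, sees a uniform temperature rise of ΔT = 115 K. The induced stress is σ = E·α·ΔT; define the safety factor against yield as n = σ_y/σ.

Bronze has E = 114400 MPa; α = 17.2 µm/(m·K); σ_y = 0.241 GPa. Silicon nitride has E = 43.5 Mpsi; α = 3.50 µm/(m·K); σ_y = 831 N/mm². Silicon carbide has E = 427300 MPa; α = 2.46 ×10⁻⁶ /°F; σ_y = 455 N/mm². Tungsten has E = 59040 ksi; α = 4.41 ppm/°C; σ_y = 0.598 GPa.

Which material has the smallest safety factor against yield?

In consistent units (E in GPa, α in ×10⁻⁶/K, σ_y in MPa):
  bronze: E = 114.4, α = 17.2, σ_y = 241.0 → σ = 226 MPa, n = 1.07
  silicon nitride: E = 299.9, α = 3.50, σ_y = 831.0 → σ = 121 MPa, n = 6.88
  silicon carbide: E = 427.3, α = 4.43, σ_y = 455.0 → σ = 218 MPa, n = 2.09
  tungsten: E = 407.1, α = 4.41, σ_y = 598.0 → σ = 206 MPa, n = 2.90
Bronze has the lowest safety factor, n = 1.07.

bronze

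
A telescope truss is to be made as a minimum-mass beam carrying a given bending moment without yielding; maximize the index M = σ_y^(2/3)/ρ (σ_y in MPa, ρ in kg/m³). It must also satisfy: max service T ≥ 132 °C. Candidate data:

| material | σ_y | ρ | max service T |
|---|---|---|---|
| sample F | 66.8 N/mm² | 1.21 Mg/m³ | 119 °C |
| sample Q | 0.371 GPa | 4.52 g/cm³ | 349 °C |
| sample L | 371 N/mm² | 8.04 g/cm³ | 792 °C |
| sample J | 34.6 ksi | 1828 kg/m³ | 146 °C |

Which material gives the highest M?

Screen on constraints: max service T ≥ 132 °C. Survivors: sample Q, sample L, sample J.
Normalizing units and computing the index:
  sample Q: σ_y = 371.0 MPa, ρ = 4520 kg/m³
  sample L: σ_y = 371.0 MPa, ρ = 8040 kg/m³
  sample J: σ_y = 238.6 MPa, ρ = 1828 kg/m³
  sample J: M = 21.0×10⁻³
  sample Q: M = 11.4×10⁻³
  sample L: M = 6.42×10⁻³
The maximum is for sample J.

sample J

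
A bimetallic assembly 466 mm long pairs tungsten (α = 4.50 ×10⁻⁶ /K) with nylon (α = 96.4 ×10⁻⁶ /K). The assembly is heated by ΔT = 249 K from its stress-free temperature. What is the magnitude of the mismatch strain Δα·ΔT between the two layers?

Δα = |4.50 − 96.4|×10⁻⁶/K = 91.9×10⁻⁶/K.
Mismatch strain = Δα·ΔT = 91.9×10⁻⁶ × 249.0 = 0.0229.

0.0229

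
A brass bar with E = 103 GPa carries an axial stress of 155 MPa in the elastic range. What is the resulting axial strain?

ε = σ/E = 155 / 103000 = 1.50×10⁻³.

1.50×10⁻³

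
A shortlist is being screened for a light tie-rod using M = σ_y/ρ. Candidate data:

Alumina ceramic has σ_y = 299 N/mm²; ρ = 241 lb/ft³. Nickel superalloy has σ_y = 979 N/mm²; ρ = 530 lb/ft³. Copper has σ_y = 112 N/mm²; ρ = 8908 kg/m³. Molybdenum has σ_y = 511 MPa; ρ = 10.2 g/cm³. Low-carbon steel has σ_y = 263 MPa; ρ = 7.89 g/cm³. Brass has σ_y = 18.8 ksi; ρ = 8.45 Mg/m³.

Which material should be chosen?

Putting every candidate on a common basis:
  alumina ceramic: σ_y = 299.0 MPa, ρ = 3860 kg/m³
  nickel superalloy: σ_y = 979.0 MPa, ρ = 8490 kg/m³
  copper: σ_y = 112.0 MPa, ρ = 8908 kg/m³
  molybdenum: σ_y = 511.0 MPa, ρ = 10200 kg/m³
  low-carbon steel: σ_y = 263.0 MPa, ρ = 7890 kg/m³
  brass: σ_y = 129.6 MPa, ρ = 8450 kg/m³
  nickel superalloy: M = 115 kN·m/kg
  alumina ceramic: M = 77.5 kN·m/kg
  molybdenum: M = 50.1 kN·m/kg
  low-carbon steel: M = 33.3 kN·m/kg
  brass: M = 15.3 kN·m/kg
  copper: M = 12.6 kN·m/kg
The maximum is for nickel superalloy.

nickel superalloy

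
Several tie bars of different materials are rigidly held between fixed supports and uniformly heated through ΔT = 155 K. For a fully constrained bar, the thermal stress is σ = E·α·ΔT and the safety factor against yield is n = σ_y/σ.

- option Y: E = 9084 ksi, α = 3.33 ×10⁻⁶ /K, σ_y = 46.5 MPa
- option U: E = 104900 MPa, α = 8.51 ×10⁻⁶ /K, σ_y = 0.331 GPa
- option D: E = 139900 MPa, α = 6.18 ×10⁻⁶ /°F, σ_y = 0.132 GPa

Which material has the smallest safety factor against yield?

option D

Per material, after unit conversion:
  option Y: E = 62.63, α = 3.33, σ_y = 46.50 → σ = 32.3 MPa, n = 1.44
  option U: E = 104.9, α = 8.51, σ_y = 331.0 → σ = 138 MPa, n = 2.39
  option D: E = 139.9, α = 11.1, σ_y = 132.0 → σ = 241 MPa, n = 0.547
The minimum is option D at n = 0.547.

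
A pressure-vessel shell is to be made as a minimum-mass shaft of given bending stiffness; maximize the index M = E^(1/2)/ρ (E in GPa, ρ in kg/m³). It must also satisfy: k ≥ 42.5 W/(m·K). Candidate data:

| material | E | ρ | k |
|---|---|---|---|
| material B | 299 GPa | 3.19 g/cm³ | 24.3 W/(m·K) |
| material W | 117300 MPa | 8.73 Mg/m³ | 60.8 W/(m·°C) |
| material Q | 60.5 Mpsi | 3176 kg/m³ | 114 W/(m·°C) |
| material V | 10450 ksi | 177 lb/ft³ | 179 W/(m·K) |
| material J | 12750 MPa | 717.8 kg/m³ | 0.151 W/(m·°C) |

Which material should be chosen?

Screen on constraints: k ≥ 42.5 W/(m·K). Survivors: material W, material Q, material V.
In SI units:
  material W: E = 117.3 GPa, ρ = 8730 kg/m³
  material Q: E = 417.1 GPa, ρ = 3176 kg/m³
  material V: E = 72.05 GPa, ρ = 2835 kg/m³
  material Q: M = 6.43×10⁻³
  material V: M = 2.99×10⁻³
  material W: M = 1.24×10⁻³
Highest index: material Q.

material Q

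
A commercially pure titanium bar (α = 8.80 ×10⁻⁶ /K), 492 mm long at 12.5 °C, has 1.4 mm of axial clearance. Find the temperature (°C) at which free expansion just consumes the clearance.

α·L₀·ΔT = 1.4 mm ⇒ ΔT = 1.4 / (8.80×10⁻⁶ × 492.0) = 323.4 K.
T = 12.5 + 323.4 = 335.9 °C.

336 °C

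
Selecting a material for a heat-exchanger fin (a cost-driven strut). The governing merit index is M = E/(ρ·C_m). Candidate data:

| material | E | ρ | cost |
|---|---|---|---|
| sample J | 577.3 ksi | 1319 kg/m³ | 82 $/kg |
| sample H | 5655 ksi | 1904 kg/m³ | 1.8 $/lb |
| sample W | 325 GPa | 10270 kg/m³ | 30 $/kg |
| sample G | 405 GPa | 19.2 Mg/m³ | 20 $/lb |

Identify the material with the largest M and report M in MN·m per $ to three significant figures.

Putting every candidate on a common basis:
  sample J: E = 3.980 GPa, ρ = 1319 kg/m³, cost = 82.00 $/kg
  sample H: E = 38.99 GPa, ρ = 1904 kg/m³, cost = 3.968 $/kg
  sample W: E = 325.0 GPa, ρ = 10270 kg/m³, cost = 30.00 $/kg
  sample G: E = 405.0 GPa, ρ = 19200 kg/m³, cost = 44.09 $/kg
  sample H: M = 5.16 MN·m per $
  sample W: M = 1.05 MN·m per $
  sample G: M = 0.478 MN·m per $
  sample J: M = 0.0368 MN·m per $
Sample H ranks first.

sample H, M = 5.16 MN·m per $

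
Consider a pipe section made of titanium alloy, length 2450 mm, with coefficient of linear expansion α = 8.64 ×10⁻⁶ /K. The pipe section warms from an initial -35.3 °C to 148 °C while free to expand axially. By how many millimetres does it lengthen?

3.88 mm

ΔT = 148 − (-35.3) = 183.3 K.
ΔL = α·L₀·ΔT = 8.64×10⁻⁶ × 2450 mm × 183.3 K = 3.88 mm.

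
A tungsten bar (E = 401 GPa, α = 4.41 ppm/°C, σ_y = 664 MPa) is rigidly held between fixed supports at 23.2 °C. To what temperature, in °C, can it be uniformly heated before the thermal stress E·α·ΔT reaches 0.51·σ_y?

E·α·ΔT = 338.6 MPa ⇒ ΔT = 338.6 / (401.0×10³ × 4.41×10⁻⁶) = 191.5 K.
T = 23.2 + 191.5 = 214.7 °C.

215 °C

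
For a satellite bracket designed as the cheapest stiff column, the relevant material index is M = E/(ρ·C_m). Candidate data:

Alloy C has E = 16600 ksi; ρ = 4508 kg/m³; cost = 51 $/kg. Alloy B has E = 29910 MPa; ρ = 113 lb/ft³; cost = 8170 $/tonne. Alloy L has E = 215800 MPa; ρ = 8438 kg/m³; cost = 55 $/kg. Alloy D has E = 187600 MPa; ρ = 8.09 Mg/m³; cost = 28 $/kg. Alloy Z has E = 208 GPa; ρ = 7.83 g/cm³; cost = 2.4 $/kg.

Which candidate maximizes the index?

Convert each candidate to consistent units, then evaluate M:
  alloy C: E = 114.5 GPa, ρ = 4508 kg/m³, cost = 51.00 $/kg
  alloy B: E = 29.91 GPa, ρ = 1810 kg/m³, cost = 8.170 $/kg
  alloy L: E = 215.8 GPa, ρ = 8438 kg/m³, cost = 55.00 $/kg
  alloy D: E = 187.6 GPa, ρ = 8090 kg/m³, cost = 28.00 $/kg
  alloy Z: E = 208.0 GPa, ρ = 7830 kg/m³, cost = 2.400 $/kg
  alloy Z: M = 11.1 MN·m per $
  alloy B: M = 2.02 MN·m per $
  alloy D: M = 0.828 MN·m per $
  alloy C: M = 0.498 MN·m per $
  alloy L: M = 0.465 MN·m per $
Alloy Z ranks first.

alloy Z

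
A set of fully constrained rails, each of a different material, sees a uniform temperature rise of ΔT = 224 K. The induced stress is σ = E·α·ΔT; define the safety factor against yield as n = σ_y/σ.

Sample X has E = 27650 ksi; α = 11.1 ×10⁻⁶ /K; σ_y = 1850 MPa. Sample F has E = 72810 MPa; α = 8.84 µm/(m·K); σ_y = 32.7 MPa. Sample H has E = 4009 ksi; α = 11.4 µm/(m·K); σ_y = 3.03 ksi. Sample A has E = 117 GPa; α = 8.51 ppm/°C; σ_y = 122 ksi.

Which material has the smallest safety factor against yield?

In consistent units (E in GPa, α in ×10⁻⁶/K, σ_y in MPa):
  sample X: E = 190.6, α = 11.1, σ_y = 1850 → σ = 474 MPa, n = 3.90
  sample F: E = 72.81, α = 8.84, σ_y = 32.70 → σ = 144 MPa, n = 0.227
  sample H: E = 27.64, α = 11.4, σ_y = 20.89 → σ = 70.6 MPa, n = 0.296
  sample A: E = 117.0, α = 8.51, σ_y = 841.2 → σ = 223 MPa, n = 3.77
The minimum is sample F at n = 0.227.

sample F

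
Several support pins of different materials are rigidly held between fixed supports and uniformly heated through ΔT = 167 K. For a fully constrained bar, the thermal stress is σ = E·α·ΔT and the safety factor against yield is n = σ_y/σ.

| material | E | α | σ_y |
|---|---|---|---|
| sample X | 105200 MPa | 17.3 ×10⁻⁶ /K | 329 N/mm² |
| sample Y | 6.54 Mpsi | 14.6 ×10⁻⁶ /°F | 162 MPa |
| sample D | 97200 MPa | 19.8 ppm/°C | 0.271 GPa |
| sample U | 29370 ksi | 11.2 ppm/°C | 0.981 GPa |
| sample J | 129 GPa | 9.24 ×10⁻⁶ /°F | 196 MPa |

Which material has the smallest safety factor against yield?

In consistent units (E in GPa, α in ×10⁻⁶/K, σ_y in MPa):
  sample X: E = 105.2, α = 17.3, σ_y = 329.0 → σ = 304 MPa, n = 1.08
  sample Y: E = 45.09, α = 26.3, σ_y = 162.0 → σ = 198 MPa, n = 0.819
  sample D: E = 97.20, α = 19.8, σ_y = 271.0 → σ = 321 MPa, n = 0.843
  sample U: E = 202.5, α = 11.2, σ_y = 981.0 → σ = 379 MPa, n = 2.59
  sample J: E = 129.0, α = 16.6, σ_y = 196.0 → σ = 358 MPa, n = 0.547
Sample J has the lowest safety factor, n = 0.547.

sample J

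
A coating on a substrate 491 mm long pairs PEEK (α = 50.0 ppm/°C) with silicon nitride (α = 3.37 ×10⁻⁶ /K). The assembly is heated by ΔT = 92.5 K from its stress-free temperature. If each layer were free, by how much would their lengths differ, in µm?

Δα = |50.0 − 3.37|×10⁻⁶/K = 46.6×10⁻⁶/K.
ΔL_mismatch = Δα·L·ΔT = 46.6×10⁻⁶ × 491.0 mm × 92.5 K = 2120 µm.

2120 µm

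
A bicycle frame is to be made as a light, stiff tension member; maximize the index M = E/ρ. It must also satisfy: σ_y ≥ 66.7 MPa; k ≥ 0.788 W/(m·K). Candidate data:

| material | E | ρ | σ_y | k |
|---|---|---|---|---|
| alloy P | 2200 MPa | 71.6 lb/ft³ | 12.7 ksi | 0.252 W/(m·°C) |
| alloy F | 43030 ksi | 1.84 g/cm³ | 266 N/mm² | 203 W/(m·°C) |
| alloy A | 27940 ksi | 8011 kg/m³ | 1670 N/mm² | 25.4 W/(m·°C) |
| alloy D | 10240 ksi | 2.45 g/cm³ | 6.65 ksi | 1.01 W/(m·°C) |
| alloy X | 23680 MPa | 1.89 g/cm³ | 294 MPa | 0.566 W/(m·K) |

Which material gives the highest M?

alloy F

Screen on constraints: σ_y ≥ 66.7 MPa; k ≥ 0.788 W/(m·K). Survivors: alloy F, alloy A.
Putting every candidate on a common basis:
  alloy F: E = 296.7 GPa, ρ = 1840 kg/m³
  alloy A: E = 192.6 GPa, ρ = 8011 kg/m³
  alloy F: M = 161 MN·m/kg
  alloy A: M = 24.0 MN·m/kg
Alloy F ranks first.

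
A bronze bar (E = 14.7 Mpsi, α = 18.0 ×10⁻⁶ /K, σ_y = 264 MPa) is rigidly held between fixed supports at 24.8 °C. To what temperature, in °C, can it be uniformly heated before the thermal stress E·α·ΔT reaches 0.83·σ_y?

E = 14.7 Mpsi = 101.4 GPa.
E·α·ΔT = 219.1 MPa ⇒ ΔT = 219.1 / (101.4×10³ × 18.0×10⁻⁶) = 120.1 K.
T = 24.8 + 120.1 = 144.9 °C.

145 °C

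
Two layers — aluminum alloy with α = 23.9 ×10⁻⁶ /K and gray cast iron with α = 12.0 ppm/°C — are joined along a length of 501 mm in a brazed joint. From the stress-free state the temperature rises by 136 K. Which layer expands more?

α(aluminum alloy) = 23.9×10⁻⁶/K vs α(gray cast iron) = 12.0×10⁻⁶/K.
Higher α expands more for the same ΔT: aluminum alloy.

aluminum alloy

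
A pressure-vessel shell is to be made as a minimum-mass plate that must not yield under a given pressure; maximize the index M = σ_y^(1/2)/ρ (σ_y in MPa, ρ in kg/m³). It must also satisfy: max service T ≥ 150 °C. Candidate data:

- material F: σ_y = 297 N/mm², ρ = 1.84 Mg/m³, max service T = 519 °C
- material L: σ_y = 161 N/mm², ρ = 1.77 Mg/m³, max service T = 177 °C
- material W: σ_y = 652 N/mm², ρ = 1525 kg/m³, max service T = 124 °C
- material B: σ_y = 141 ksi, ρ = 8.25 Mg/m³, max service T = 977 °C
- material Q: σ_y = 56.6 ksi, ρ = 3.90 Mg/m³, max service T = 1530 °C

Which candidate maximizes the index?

Screen on constraints: max service T ≥ 150 °C. Survivors: material F, material L, material B, material Q.
In SI units:
  material F: σ_y = 297.0 MPa, ρ = 1840 kg/m³
  material L: σ_y = 161.0 MPa, ρ = 1770 kg/m³
  material B: σ_y = 972.2 MPa, ρ = 8250 kg/m³
  material Q: σ_y = 390.2 MPa, ρ = 3900 kg/m³
  material F: M = 9.37×10⁻³
  material L: M = 7.17×10⁻³
  material Q: M = 5.07×10⁻³
  material B: M = 3.78×10⁻³
Material F ranks first.

material F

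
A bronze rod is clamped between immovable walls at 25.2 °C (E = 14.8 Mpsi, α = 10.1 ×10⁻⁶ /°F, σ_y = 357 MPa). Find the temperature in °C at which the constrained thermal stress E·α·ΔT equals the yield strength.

218 °C

E = 14.8 Mpsi = 102.0 GPa.
α = 10.1×10⁻⁶/°F × 9/5 = 18.2×10⁻⁶/K.
E·α·ΔT = 357.0 MPa ⇒ ΔT = 357.0 / (102.0×10³ × 18.2×10⁻⁶) = 192.4 K.
T = 25.2 + 192.4 = 217.6 °C.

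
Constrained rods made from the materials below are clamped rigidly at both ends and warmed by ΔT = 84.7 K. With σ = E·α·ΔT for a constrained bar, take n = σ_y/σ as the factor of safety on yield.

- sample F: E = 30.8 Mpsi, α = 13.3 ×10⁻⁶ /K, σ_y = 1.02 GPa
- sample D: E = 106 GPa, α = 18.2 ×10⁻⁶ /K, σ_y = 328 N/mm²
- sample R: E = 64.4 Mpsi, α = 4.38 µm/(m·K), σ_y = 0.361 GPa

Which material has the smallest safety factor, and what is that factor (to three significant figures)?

sample D, n = 2.01

Converting E to GPa, α to ×10⁻⁶/K, σ_y to MPa, then σ and n for each:
  sample F: E = 212.4, α = 13.3, σ_y = 1020 → σ = 239 MPa, n = 4.26
  sample D: E = 106.0, α = 18.2, σ_y = 328.0 → σ = 163 MPa, n = 2.01
  sample R: E = 444.0, α = 4.38, σ_y = 361.0 → σ = 165 MPa, n = 2.19
The minimum is sample D at n = 2.01.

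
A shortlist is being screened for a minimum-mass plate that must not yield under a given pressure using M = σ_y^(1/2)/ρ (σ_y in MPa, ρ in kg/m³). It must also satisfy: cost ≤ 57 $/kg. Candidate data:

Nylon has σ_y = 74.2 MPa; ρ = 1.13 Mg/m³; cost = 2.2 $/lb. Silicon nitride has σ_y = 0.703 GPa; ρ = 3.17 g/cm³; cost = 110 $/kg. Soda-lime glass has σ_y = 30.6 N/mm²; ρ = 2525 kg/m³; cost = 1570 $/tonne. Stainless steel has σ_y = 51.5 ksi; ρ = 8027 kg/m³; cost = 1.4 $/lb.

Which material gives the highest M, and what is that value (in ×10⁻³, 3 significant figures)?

Screen on constraints: cost ≤ 57 $/kg. Survivors: nylon, soda-lime glass, stainless steel.
Putting every candidate on a common basis:
  nylon: σ_y = 74.20 MPa, ρ = 1130 kg/m³
  soda-lime glass: σ_y = 30.60 MPa, ρ = 2525 kg/m³
  stainless steel: σ_y = 355.1 MPa, ρ = 8027 kg/m³
  nylon: M = 7.62×10⁻³
  stainless steel: M = 2.35×10⁻³
  soda-lime glass: M = 2.19×10⁻³
Nylon has the largest M.

nylon, M = 7.62×10⁻³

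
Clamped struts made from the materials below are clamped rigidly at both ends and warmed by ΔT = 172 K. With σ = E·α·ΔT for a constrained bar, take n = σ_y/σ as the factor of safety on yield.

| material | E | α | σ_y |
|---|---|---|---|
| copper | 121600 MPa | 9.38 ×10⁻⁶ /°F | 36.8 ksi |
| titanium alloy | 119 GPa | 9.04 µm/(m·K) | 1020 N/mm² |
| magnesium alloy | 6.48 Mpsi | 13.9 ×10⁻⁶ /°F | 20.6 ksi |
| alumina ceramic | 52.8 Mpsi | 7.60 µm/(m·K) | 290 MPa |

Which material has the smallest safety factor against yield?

alumina ceramic

Converting E to GPa, α to ×10⁻⁶/K, σ_y to MPa, then σ and n for each:
  copper: E = 121.6, α = 16.9, σ_y = 253.7 → σ = 353 MPa, n = 0.719
  titanium alloy: E = 119.0, α = 9.04, σ_y = 1020 → σ = 185 MPa, n = 5.51
  magnesium alloy: E = 44.68, α = 25.0, σ_y = 142.0 → σ = 192 MPa, n = 0.739
  alumina ceramic: E = 364.0, α = 7.60, σ_y = 290.0 → σ = 476 MPa, n = 0.609
Alumina ceramic has the lowest safety factor, n = 0.609.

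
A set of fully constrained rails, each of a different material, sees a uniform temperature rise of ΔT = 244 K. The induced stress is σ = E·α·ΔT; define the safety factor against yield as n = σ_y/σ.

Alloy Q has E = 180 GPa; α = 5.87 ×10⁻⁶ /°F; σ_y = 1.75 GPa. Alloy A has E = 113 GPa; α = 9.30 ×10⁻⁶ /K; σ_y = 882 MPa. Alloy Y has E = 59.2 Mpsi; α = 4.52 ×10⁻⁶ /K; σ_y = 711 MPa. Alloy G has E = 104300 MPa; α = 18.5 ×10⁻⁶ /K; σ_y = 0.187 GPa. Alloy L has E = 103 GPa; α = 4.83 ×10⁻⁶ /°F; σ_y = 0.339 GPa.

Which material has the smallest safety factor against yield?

alloy G

Per material, after unit conversion:
  alloy Q: E = 180.0, α = 10.6, σ_y = 1750 → σ = 464 MPa, n = 3.77
  alloy A: E = 113.0, α = 9.30, σ_y = 882.0 → σ = 256 MPa, n = 3.44
  alloy Y: E = 408.2, α = 4.52, σ_y = 711.0 → σ = 450 MPa, n = 1.58
  alloy G: E = 104.3, α = 18.5, σ_y = 187.0 → σ = 471 MPa, n = 0.397
  alloy L: E = 103.0, α = 8.69, σ_y = 339.0 → σ = 218 MPa, n = 1.55
Smallest n: alloy G with n = 0.397.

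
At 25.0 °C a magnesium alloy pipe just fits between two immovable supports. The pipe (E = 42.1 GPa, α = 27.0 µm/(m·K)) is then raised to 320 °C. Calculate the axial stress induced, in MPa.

335 MPa

ΔT = 295.0 K. Constrained thermal stress σ = E·α·ΔT = 42.10×10³ MPa × 27.0×10⁻⁶ × 295.0 = 335 MPa (compressive).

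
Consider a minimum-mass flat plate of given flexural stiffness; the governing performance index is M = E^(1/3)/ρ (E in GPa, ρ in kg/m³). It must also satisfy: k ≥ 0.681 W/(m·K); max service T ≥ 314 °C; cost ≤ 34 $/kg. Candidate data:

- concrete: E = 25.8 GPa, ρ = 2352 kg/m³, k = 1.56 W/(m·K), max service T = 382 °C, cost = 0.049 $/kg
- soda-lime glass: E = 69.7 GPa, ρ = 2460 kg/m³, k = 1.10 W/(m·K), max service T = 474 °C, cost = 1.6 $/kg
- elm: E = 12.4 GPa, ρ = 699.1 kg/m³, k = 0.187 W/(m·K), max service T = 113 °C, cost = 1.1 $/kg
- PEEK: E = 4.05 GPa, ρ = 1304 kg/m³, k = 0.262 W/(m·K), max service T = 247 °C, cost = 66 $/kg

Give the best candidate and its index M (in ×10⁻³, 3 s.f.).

Screen on constraints: k ≥ 0.681 W/(m·K); max service T ≥ 314 °C; cost ≤ 34 $/kg. Survivors: concrete, soda-lime glass.
Per-candidate index values:
  soda-lime glass: M = 1.67×10⁻³
  concrete: M = 1.26×10⁻³
Soda-lime glass ranks first.

soda-lime glass, M = 1.67×10⁻³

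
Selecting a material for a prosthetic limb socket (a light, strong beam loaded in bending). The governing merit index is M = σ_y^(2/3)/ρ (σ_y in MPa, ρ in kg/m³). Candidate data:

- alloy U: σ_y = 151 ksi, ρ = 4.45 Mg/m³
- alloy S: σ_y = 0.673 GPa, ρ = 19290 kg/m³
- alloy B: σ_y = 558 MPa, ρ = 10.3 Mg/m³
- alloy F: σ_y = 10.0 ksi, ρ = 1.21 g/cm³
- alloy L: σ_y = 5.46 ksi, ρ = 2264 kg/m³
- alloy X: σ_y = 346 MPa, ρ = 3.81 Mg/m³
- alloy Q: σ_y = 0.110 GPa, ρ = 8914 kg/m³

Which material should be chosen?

alloy U

Putting every candidate on a common basis:
  alloy U: σ_y = 1041 MPa, ρ = 4450 kg/m³
  alloy S: σ_y = 673.0 MPa, ρ = 19290 kg/m³
  alloy B: σ_y = 558.0 MPa, ρ = 10300 kg/m³
  alloy F: σ_y = 68.95 MPa, ρ = 1210 kg/m³
  alloy L: σ_y = 37.65 MPa, ρ = 2264 kg/m³
  alloy X: σ_y = 346.0 MPa, ρ = 3810 kg/m³
  alloy Q: σ_y = 110.0 MPa, ρ = 8914 kg/m³
  alloy U: M = 23.1×10⁻³
  alloy F: M = 13.9×10⁻³
  alloy X: M = 12.9×10⁻³
  alloy B: M = 6.58×10⁻³
  alloy L: M = 4.96×10⁻³
  alloy S: M = 3.98×10⁻³
  alloy Q: M = 2.58×10⁻³
The maximum is for alloy U.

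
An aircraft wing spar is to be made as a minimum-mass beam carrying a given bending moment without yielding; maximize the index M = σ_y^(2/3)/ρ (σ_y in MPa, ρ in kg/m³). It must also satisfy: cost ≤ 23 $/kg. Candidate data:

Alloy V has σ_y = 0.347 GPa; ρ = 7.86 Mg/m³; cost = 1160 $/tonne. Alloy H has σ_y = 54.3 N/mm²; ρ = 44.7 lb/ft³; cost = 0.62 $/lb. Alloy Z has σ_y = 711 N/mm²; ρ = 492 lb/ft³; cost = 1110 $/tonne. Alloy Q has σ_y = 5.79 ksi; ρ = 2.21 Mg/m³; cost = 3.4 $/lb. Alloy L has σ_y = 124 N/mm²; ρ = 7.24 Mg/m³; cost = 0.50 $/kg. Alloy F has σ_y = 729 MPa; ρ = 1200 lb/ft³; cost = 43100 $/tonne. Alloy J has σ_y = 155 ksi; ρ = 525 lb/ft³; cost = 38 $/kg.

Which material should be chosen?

alloy H

Screen on constraints: cost ≤ 23 $/kg. Survivors: alloy V, alloy H, alloy Z, alloy Q, alloy L.
Putting every candidate on a common basis:
  alloy V: σ_y = 347.0 MPa, ρ = 7860 kg/m³
  alloy H: σ_y = 54.30 MPa, ρ = 716.0 kg/m³
  alloy Z: σ_y = 711.0 MPa, ρ = 7881 kg/m³
  alloy Q: σ_y = 39.92 MPa, ρ = 2210 kg/m³
  alloy L: σ_y = 124.0 MPa, ρ = 7240 kg/m³
  alloy H: M = 20.0×10⁻³
  alloy Z: M = 10.1×10⁻³
  alloy V: M = 6.28×10⁻³
  alloy Q: M = 5.29×10⁻³
  alloy L: M = 3.43×10⁻³
Highest index: alloy H.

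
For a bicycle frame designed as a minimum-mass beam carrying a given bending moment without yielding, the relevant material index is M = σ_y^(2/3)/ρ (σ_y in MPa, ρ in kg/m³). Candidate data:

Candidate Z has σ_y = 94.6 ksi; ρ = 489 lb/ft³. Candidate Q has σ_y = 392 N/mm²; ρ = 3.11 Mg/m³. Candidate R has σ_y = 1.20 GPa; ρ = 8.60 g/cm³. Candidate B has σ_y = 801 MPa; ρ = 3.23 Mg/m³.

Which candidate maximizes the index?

candidate B

Normalizing units and computing the index:
  candidate Z: σ_y = 652.2 MPa, ρ = 7833 kg/m³
  candidate Q: σ_y = 392.0 MPa, ρ = 3110 kg/m³
  candidate R: σ_y = 1200 MPa, ρ = 8600 kg/m³
  candidate B: σ_y = 801.0 MPa, ρ = 3230 kg/m³
  candidate B: M = 26.7×10⁻³
  candidate Q: M = 17.2×10⁻³
  candidate R: M = 13.1×10⁻³
  candidate Z: M = 9.60×10⁻³
Candidate B ranks first.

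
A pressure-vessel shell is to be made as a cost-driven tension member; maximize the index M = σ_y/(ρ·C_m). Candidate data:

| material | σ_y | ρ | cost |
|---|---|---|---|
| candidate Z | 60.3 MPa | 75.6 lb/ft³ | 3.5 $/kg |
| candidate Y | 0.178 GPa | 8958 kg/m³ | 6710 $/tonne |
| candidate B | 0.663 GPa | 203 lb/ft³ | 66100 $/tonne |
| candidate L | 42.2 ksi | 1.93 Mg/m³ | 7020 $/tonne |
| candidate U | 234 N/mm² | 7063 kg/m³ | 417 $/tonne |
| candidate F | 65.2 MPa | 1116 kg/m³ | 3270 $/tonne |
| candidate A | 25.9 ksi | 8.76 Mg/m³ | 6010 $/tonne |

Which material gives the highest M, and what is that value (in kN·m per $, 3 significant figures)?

candidate U, M = 79.4 kN·m per $

After converting to SI:
  candidate Z: σ_y = 60.30 MPa, ρ = 1211 kg/m³, cost = 3.500 $/kg
  candidate Y: σ_y = 178.0 MPa, ρ = 8958 kg/m³, cost = 6.710 $/kg
  candidate B: σ_y = 663.0 MPa, ρ = 3252 kg/m³, cost = 66.10 $/kg
  candidate L: σ_y = 291.0 MPa, ρ = 1930 kg/m³, cost = 7.020 $/kg
  candidate U: σ_y = 234.0 MPa, ρ = 7063 kg/m³, cost = 0.4170 $/kg
  candidate F: σ_y = 65.20 MPa, ρ = 1116 kg/m³, cost = 3.270 $/kg
  candidate A: σ_y = 178.6 MPa, ρ = 8760 kg/m³, cost = 6.010 $/kg
  candidate U: M = 79.4 kN·m per $
  candidate L: M = 21.5 kN·m per $
  candidate F: M = 17.9 kN·m per $
  candidate Z: M = 14.2 kN·m per $
  candidate A: M = 3.39 kN·m per $
  candidate B: M = 3.08 kN·m per $
  candidate Y: M = 2.96 kN·m per $
Candidate U has the largest M.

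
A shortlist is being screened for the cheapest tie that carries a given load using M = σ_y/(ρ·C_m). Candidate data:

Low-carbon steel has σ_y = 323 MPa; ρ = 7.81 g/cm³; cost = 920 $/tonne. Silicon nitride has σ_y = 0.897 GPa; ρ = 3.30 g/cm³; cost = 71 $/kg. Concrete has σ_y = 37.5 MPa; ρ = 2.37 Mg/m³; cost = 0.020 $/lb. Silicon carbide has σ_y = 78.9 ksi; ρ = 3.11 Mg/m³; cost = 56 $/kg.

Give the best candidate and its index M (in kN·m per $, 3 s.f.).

Normalizing units and computing the index:
  low-carbon steel: σ_y = 323.0 MPa, ρ = 7810 kg/m³, cost = 0.9200 $/kg
  silicon nitride: σ_y = 897.0 MPa, ρ = 3300 kg/m³, cost = 71.00 $/kg
  concrete: σ_y = 37.50 MPa, ρ = 2370 kg/m³, cost = 0.04409 $/kg
  silicon carbide: σ_y = 544.0 MPa, ρ = 3110 kg/m³, cost = 56.00 $/kg
  concrete: M = 359 kN·m per $
  low-carbon steel: M = 45.0 kN·m per $
  silicon nitride: M = 3.83 kN·m per $
  silicon carbide: M = 3.12 kN·m per $
Concrete has the largest M.

concrete, M = 359 kN·m per $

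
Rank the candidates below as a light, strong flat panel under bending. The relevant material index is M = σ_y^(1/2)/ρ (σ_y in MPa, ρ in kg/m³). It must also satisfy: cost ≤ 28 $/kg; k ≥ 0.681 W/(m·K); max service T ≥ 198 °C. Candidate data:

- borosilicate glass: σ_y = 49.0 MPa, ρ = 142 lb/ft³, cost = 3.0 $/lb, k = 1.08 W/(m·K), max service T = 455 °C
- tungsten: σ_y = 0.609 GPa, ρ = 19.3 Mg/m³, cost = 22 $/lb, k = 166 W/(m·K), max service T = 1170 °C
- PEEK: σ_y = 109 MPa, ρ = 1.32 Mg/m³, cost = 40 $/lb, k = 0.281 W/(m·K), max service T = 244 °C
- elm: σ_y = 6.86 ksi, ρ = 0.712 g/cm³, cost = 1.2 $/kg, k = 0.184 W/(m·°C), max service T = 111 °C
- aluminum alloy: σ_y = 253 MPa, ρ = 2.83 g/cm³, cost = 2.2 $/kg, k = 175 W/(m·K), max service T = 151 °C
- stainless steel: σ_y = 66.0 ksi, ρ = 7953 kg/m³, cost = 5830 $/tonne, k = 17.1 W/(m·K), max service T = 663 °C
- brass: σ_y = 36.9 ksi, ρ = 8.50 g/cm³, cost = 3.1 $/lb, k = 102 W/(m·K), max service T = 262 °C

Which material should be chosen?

borosilicate glass

Screen on constraints: cost ≤ 28 $/kg; k ≥ 0.681 W/(m·K); max service T ≥ 198 °C. Survivors: borosilicate glass, stainless steel, brass.
In SI units:
  borosilicate glass: σ_y = 49.00 MPa, ρ = 2275 kg/m³
  stainless steel: σ_y = 455.1 MPa, ρ = 7953 kg/m³
  brass: σ_y = 254.4 MPa, ρ = 8500 kg/m³
  borosilicate glass: M = 3.08×10⁻³
  stainless steel: M = 2.68×10⁻³
  brass: M = 1.88×10⁻³
Borosilicate glass has the largest M.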